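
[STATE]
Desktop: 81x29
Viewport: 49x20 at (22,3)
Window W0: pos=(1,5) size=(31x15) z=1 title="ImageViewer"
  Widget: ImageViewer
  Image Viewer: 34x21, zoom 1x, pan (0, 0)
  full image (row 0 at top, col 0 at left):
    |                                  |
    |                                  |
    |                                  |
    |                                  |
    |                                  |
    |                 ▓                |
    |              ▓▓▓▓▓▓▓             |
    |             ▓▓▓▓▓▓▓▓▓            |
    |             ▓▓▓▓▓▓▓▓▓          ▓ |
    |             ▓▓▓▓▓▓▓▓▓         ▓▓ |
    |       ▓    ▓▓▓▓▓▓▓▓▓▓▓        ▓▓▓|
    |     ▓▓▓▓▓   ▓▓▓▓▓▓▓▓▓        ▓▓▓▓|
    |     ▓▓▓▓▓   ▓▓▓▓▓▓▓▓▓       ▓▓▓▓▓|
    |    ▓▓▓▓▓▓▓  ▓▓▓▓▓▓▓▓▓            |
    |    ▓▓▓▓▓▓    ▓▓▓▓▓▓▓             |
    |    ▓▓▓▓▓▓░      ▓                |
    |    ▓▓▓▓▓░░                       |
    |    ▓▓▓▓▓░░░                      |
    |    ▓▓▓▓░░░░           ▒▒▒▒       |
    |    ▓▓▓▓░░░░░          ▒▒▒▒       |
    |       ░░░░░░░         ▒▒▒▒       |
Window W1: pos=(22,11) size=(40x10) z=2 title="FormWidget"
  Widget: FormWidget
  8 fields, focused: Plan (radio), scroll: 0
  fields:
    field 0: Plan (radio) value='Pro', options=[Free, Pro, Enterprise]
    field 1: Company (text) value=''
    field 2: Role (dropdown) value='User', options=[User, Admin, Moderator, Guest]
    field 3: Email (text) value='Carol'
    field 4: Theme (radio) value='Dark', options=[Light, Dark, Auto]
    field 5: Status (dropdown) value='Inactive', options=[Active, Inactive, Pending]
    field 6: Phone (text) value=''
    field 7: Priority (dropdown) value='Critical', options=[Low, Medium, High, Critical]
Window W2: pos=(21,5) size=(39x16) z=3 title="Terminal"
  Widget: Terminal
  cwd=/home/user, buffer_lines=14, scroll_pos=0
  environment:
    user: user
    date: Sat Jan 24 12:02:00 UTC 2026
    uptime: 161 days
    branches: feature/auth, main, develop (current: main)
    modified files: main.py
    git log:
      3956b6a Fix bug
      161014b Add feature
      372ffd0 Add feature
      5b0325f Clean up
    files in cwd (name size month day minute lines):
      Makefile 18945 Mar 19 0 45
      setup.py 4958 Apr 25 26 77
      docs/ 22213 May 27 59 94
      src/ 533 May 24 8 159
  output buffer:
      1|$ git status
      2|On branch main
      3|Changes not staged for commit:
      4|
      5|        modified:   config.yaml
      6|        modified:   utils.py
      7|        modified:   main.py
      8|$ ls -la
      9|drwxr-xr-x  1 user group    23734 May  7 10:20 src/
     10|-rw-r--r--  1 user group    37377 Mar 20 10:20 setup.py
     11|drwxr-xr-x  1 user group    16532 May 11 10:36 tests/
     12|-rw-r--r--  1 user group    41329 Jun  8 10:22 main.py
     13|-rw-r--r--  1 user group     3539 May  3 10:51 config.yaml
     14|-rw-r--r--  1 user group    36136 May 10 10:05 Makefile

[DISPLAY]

                                                 
                                                 
━━━━━━━━━━━━━━━━━━━━━━━━━━━━━━━━━━━━━┓           
 Terminal                            ┃           
─────────────────────────────────────┨           
$ git status                         ┃           
On branch main                       ┃           
Changes not staged for commit:       ┃           
                                     ┃━┓         
        modified:   config.yaml      ┃ ┃         
        modified:   utils.py         ┃─┨         
        modified:   main.py          ┃E┃         
$ ls -la                             ┃]┃         
drwxr-xr-x  1 user group    23734 May┃]┃         
-rw-r--r--  1 user group    37377 Mar┃]┃         
drwxr-xr-x  1 user group    16532 May┃)┃         
-rw-r--r--  1 user group    41329 Jun┃]┃         
━━━━━━━━━━━━━━━━━━━━━━━━━━━━━━━━━━━━━┛━┛         
                                                 
                                                 


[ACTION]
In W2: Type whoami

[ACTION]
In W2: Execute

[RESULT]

                                                 
                                                 
━━━━━━━━━━━━━━━━━━━━━━━━━━━━━━━━━━━━━┓           
 Terminal                            ┃           
─────────────────────────────────────┨           
        modified:   utils.py         ┃           
        modified:   main.py          ┃           
$ ls -la                             ┃           
drwxr-xr-x  1 user group    23734 May┃━┓         
-rw-r--r--  1 user group    37377 Mar┃ ┃         
drwxr-xr-x  1 user group    16532 May┃─┨         
-rw-r--r--  1 user group    41329 Jun┃E┃         
-rw-r--r--  1 user group     3539 May┃]┃         
-rw-r--r--  1 user group    36136 May┃]┃         
$ whoami                             ┃]┃         
user                                 ┃)┃         
$ █                                  ┃]┃         
━━━━━━━━━━━━━━━━━━━━━━━━━━━━━━━━━━━━━┛━┛         
                                                 
                                                 


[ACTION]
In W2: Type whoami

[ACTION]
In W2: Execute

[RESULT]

                                                 
                                                 
━━━━━━━━━━━━━━━━━━━━━━━━━━━━━━━━━━━━━┓           
 Terminal                            ┃           
─────────────────────────────────────┨           
$ ls -la                             ┃           
drwxr-xr-x  1 user group    23734 May┃           
-rw-r--r--  1 user group    37377 Mar┃           
drwxr-xr-x  1 user group    16532 May┃━┓         
-rw-r--r--  1 user group    41329 Jun┃ ┃         
-rw-r--r--  1 user group     3539 May┃─┨         
-rw-r--r--  1 user group    36136 May┃E┃         
$ whoami                             ┃]┃         
user                                 ┃]┃         
$ whoami                             ┃]┃         
user                                 ┃)┃         
$ █                                  ┃]┃         
━━━━━━━━━━━━━━━━━━━━━━━━━━━━━━━━━━━━━┛━┛         
                                                 
                                                 


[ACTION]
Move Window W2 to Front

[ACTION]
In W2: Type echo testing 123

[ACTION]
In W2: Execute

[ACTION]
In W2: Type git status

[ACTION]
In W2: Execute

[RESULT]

                                                 
                                                 
━━━━━━━━━━━━━━━━━━━━━━━━━━━━━━━━━━━━━┓           
 Terminal                            ┃           
─────────────────────────────────────┨           
$ whoami                             ┃           
user                                 ┃           
$ whoami                             ┃           
user                                 ┃━┓         
$ echo testing 123                   ┃ ┃         
testing 123                          ┃─┨         
$ git status                         ┃E┃         
On branch main                       ┃]┃         
Changes not staged for commit:       ┃]┃         
                                     ┃]┃         
        modified:   main.py          ┃)┃         
$ █                                  ┃]┃         
━━━━━━━━━━━━━━━━━━━━━━━━━━━━━━━━━━━━━┛━┛         
                                                 
                                                 


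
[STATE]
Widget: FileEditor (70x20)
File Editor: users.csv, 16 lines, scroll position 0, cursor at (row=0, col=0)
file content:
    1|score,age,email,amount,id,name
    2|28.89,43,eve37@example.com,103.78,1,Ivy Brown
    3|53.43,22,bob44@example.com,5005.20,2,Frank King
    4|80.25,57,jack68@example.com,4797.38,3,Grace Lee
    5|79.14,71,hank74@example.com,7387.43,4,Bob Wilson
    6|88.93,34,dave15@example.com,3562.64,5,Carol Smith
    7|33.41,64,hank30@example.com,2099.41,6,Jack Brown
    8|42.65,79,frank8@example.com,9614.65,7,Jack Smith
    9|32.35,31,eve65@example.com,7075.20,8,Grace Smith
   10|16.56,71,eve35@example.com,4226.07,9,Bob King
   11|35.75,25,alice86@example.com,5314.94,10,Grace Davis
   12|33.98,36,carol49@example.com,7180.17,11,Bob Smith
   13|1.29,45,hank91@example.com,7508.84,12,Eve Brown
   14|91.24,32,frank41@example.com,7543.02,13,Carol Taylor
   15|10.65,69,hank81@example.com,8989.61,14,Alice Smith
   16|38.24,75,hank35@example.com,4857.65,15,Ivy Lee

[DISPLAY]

█core,age,email,amount,id,name                                       ▲
28.89,43,eve37@example.com,103.78,1,Ivy Brown                        █
53.43,22,bob44@example.com,5005.20,2,Frank King                      ░
80.25,57,jack68@example.com,4797.38,3,Grace Lee                      ░
79.14,71,hank74@example.com,7387.43,4,Bob Wilson                     ░
88.93,34,dave15@example.com,3562.64,5,Carol Smith                    ░
33.41,64,hank30@example.com,2099.41,6,Jack Brown                     ░
42.65,79,frank8@example.com,9614.65,7,Jack Smith                     ░
32.35,31,eve65@example.com,7075.20,8,Grace Smith                     ░
16.56,71,eve35@example.com,4226.07,9,Bob King                        ░
35.75,25,alice86@example.com,5314.94,10,Grace Davis                  ░
33.98,36,carol49@example.com,7180.17,11,Bob Smith                    ░
1.29,45,hank91@example.com,7508.84,12,Eve Brown                      ░
91.24,32,frank41@example.com,7543.02,13,Carol Taylor                 ░
10.65,69,hank81@example.com,8989.61,14,Alice Smith                   ░
38.24,75,hank35@example.com,4857.65,15,Ivy Lee                       ░
                                                                     ░
                                                                     ░
                                                                     ░
                                                                     ▼


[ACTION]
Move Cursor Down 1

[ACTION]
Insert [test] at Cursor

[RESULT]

score,age,email,amount,id,name                                       ▲
test█8.89,43,eve37@example.com,103.78,1,Ivy Brown                    █
53.43,22,bob44@example.com,5005.20,2,Frank King                      ░
80.25,57,jack68@example.com,4797.38,3,Grace Lee                      ░
79.14,71,hank74@example.com,7387.43,4,Bob Wilson                     ░
88.93,34,dave15@example.com,3562.64,5,Carol Smith                    ░
33.41,64,hank30@example.com,2099.41,6,Jack Brown                     ░
42.65,79,frank8@example.com,9614.65,7,Jack Smith                     ░
32.35,31,eve65@example.com,7075.20,8,Grace Smith                     ░
16.56,71,eve35@example.com,4226.07,9,Bob King                        ░
35.75,25,alice86@example.com,5314.94,10,Grace Davis                  ░
33.98,36,carol49@example.com,7180.17,11,Bob Smith                    ░
1.29,45,hank91@example.com,7508.84,12,Eve Brown                      ░
91.24,32,frank41@example.com,7543.02,13,Carol Taylor                 ░
10.65,69,hank81@example.com,8989.61,14,Alice Smith                   ░
38.24,75,hank35@example.com,4857.65,15,Ivy Lee                       ░
                                                                     ░
                                                                     ░
                                                                     ░
                                                                     ▼


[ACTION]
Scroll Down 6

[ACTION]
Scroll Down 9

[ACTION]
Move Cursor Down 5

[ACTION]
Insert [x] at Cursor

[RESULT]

score,age,email,amount,id,name                                       ▲
test28.89,43,eve37@example.com,103.78,1,Ivy Brown                    █
53.43,22,bob44@example.com,5005.20,2,Frank King                      ░
80.25,57,jack68@example.com,4797.38,3,Grace Lee                      ░
79.14,71,hank74@example.com,7387.43,4,Bob Wilson                     ░
88.93,34,dave15@example.com,3562.64,5,Carol Smith                    ░
33.4x█,64,hank30@example.com,2099.41,6,Jack Brown                    ░
42.65,79,frank8@example.com,9614.65,7,Jack Smith                     ░
32.35,31,eve65@example.com,7075.20,8,Grace Smith                     ░
16.56,71,eve35@example.com,4226.07,9,Bob King                        ░
35.75,25,alice86@example.com,5314.94,10,Grace Davis                  ░
33.98,36,carol49@example.com,7180.17,11,Bob Smith                    ░
1.29,45,hank91@example.com,7508.84,12,Eve Brown                      ░
91.24,32,frank41@example.com,7543.02,13,Carol Taylor                 ░
10.65,69,hank81@example.com,8989.61,14,Alice Smith                   ░
38.24,75,hank35@example.com,4857.65,15,Ivy Lee                       ░
                                                                     ░
                                                                     ░
                                                                     ░
                                                                     ▼


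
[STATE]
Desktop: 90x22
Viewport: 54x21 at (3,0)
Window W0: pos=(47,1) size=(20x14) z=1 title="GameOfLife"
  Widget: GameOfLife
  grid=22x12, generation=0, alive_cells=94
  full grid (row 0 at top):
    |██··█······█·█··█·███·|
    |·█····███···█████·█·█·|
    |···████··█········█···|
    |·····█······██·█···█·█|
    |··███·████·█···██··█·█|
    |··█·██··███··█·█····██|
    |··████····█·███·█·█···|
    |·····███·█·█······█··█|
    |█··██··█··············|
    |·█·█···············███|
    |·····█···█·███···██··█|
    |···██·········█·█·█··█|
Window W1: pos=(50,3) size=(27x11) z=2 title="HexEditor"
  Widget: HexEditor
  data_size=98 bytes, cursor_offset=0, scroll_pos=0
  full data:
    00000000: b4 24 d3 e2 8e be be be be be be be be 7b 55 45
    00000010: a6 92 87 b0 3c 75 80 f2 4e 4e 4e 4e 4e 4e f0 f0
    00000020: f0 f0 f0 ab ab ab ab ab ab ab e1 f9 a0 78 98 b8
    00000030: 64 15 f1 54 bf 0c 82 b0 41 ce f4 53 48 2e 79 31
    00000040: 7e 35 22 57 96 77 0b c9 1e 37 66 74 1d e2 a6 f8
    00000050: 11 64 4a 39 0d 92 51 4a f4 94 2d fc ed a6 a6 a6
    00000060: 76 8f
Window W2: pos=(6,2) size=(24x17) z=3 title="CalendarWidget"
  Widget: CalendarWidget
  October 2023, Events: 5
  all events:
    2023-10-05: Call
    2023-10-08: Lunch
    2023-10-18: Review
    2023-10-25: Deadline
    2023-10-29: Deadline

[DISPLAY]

                                                      
                                            ┏━━━━━━━━━
   ┏━━━━━━━━━━━━━━━━━━━━━━┓                 ┃ GameOfLi
   ┃ CalendarWidget       ┃                 ┠──┏━━━━━━
   ┠──────────────────────┨                 ┃Ge┃ HexEd
   ┃     October 2023     ┃                 ┃··┠──────
   ┃Mo Tu We Th Fr Sa Su  ┃                 ┃·█┃000000
   ┃                   1  ┃                 ┃··┃000000
   ┃ 2  3  4  5*  6  7  8*┃                 ┃██┃000000
   ┃ 9 10 11 12 13 14 15  ┃                 ┃█·┃000000
   ┃16 17 18* 19 20 21 22 ┃                 ┃██┃000000
   ┃23 24 25* 26 27 28 29*┃                 ┃··┃000000
   ┃30 31                 ┃                 ┃·█┃000000
   ┃                      ┃                 ┃·█┗━━━━━━
   ┃                      ┃                 ┗━━━━━━━━━
   ┃                      ┃                           
   ┃                      ┃                           
   ┃                      ┃                           
   ┗━━━━━━━━━━━━━━━━━━━━━━┛                           
                                                      
                                                      


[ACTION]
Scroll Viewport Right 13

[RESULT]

                                                      
                               ┏━━━━━━━━━━━━━━━━━━┓   
━━━━━━━━━━━━━┓                 ┃ GameOfLife       ┃   
Widget       ┃                 ┠──┏━━━━━━━━━━━━━━━━━━━
─────────────┨                 ┃Ge┃ HexEditor         
ber 2023     ┃                 ┃··┠───────────────────
Th Fr Sa Su  ┃                 ┃·█┃00000000  B4 24 d3 
          1  ┃                 ┃··┃00000010  a6 92 87 
 5*  6  7  8*┃                 ┃██┃00000020  f0 f0 f0 
12 13 14 15  ┃                 ┃█·┃00000030  64 15 f1 
 19 20 21 22 ┃                 ┃██┃00000040  7e 35 22 
 26 27 28 29*┃                 ┃··┃00000050  11 64 4a 
             ┃                 ┃·█┃00000060  76 8f    
             ┃                 ┃·█┗━━━━━━━━━━━━━━━━━━━
             ┃                 ┗━━━━━━━━━━━━━━━━━━┛   
             ┃                                        
             ┃                                        
             ┃                                        
━━━━━━━━━━━━━┛                                        
                                                      
                                                      


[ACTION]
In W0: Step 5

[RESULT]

                                                      
                               ┏━━━━━━━━━━━━━━━━━━┓   
━━━━━━━━━━━━━┓                 ┃ GameOfLife       ┃   
Widget       ┃                 ┠──┏━━━━━━━━━━━━━━━━━━━
─────────────┨                 ┃Ge┃ HexEditor         
ber 2023     ┃                 ┃··┠───────────────────
Th Fr Sa Su  ┃                 ┃··┃00000000  B4 24 d3 
          1  ┃                 ┃·█┃00000010  a6 92 87 
 5*  6  7  8*┃                 ┃··┃00000020  f0 f0 f0 
12 13 14 15  ┃                 ┃··┃00000030  64 15 f1 
 19 20 21 22 ┃                 ┃█·┃00000040  7e 35 22 
 26 27 28 29*┃                 ┃··┃00000050  11 64 4a 
             ┃                 ┃··┃00000060  76 8f    
             ┃                 ┃··┗━━━━━━━━━━━━━━━━━━━
             ┃                 ┗━━━━━━━━━━━━━━━━━━┛   
             ┃                                        
             ┃                                        
             ┃                                        
━━━━━━━━━━━━━┛                                        
                                                      
                                                      


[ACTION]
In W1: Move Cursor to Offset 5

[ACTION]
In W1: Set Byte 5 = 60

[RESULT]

                                                      
                               ┏━━━━━━━━━━━━━━━━━━┓   
━━━━━━━━━━━━━┓                 ┃ GameOfLife       ┃   
Widget       ┃                 ┠──┏━━━━━━━━━━━━━━━━━━━
─────────────┨                 ┃Ge┃ HexEditor         
ber 2023     ┃                 ┃··┠───────────────────
Th Fr Sa Su  ┃                 ┃··┃00000000  b4 24 d3 
          1  ┃                 ┃·█┃00000010  a6 92 87 
 5*  6  7  8*┃                 ┃··┃00000020  f0 f0 f0 
12 13 14 15  ┃                 ┃··┃00000030  64 15 f1 
 19 20 21 22 ┃                 ┃█·┃00000040  7e 35 22 
 26 27 28 29*┃                 ┃··┃00000050  11 64 4a 
             ┃                 ┃··┃00000060  76 8f    
             ┃                 ┃··┗━━━━━━━━━━━━━━━━━━━
             ┃                 ┗━━━━━━━━━━━━━━━━━━┛   
             ┃                                        
             ┃                                        
             ┃                                        
━━━━━━━━━━━━━┛                                        
                                                      
                                                      


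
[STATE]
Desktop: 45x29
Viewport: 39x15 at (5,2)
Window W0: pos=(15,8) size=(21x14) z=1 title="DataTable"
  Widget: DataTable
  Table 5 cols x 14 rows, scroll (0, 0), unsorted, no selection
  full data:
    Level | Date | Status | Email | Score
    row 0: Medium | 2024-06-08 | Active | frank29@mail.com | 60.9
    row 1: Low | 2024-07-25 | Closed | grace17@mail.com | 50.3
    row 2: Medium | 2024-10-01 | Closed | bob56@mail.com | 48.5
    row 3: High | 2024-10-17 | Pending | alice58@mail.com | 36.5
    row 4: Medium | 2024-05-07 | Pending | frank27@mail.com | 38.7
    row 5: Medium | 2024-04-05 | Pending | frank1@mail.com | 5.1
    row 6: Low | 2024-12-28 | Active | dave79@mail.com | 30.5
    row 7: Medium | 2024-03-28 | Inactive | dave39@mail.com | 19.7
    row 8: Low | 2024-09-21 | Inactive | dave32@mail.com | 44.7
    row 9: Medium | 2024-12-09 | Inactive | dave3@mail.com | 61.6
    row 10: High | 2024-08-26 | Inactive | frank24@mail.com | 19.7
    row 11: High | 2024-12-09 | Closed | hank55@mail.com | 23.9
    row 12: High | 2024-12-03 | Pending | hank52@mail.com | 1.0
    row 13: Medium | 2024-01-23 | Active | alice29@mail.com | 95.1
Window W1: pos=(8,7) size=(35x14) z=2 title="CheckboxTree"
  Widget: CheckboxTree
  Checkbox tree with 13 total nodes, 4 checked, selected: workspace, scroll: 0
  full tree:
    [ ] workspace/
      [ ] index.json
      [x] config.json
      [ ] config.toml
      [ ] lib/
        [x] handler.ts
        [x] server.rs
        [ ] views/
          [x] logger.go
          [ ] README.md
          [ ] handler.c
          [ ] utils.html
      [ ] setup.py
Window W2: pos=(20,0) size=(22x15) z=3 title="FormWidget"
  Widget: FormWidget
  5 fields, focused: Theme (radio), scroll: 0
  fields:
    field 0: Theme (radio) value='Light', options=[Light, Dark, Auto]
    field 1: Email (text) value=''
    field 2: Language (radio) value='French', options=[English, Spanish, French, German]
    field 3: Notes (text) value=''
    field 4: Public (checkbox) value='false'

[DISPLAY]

               ┠────────────────────┨  
               ┃> Theme:      (●) Li┃  
               ┃  Email:      [    ]┃  
               ┃  Language:   ( ) En┃  
               ┃  Notes:      [    ]┃  
   ┏━━━━━━━━━━━┃  Public:     [ ]   ┃┓ 
   ┃ CheckboxTr┃                    ┃┃ 
   ┠───────────┃                    ┃┨ 
   ┃>[-] worksp┃                    ┃┃ 
   ┃   [ ] inde┃                    ┃┃ 
   ┃   [x] conf┃                    ┃┃ 
   ┃   [ ] conf┃                    ┃┃ 
   ┃   [-] lib/┗━━━━━━━━━━━━━━━━━━━━┛┃ 
   ┃     [x] handler.ts              ┃ 
   ┃     [x] server.rs               ┃ 


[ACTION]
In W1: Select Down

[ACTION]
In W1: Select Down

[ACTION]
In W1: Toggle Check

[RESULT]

               ┠────────────────────┨  
               ┃> Theme:      (●) Li┃  
               ┃  Email:      [    ]┃  
               ┃  Language:   ( ) En┃  
               ┃  Notes:      [    ]┃  
   ┏━━━━━━━━━━━┃  Public:     [ ]   ┃┓ 
   ┃ CheckboxTr┃                    ┃┃ 
   ┠───────────┃                    ┃┨ 
   ┃ [-] worksp┃                    ┃┃ 
   ┃   [ ] inde┃                    ┃┃ 
   ┃>  [ ] conf┃                    ┃┃ 
   ┃   [ ] conf┃                    ┃┃ 
   ┃   [-] lib/┗━━━━━━━━━━━━━━━━━━━━┛┃ 
   ┃     [x] handler.ts              ┃ 
   ┃     [x] server.rs               ┃ 


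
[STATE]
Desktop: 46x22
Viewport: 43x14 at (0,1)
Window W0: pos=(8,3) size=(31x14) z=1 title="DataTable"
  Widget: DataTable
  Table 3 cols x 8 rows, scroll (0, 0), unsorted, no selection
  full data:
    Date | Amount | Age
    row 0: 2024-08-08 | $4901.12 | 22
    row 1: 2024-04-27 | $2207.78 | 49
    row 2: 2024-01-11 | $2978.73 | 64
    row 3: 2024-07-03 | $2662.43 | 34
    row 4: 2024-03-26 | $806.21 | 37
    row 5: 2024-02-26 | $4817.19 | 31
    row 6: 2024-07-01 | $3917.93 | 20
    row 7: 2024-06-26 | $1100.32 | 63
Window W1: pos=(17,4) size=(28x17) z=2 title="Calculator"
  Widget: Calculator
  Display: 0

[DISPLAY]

                                           
                                           
        ┏━━━━━━━━━━━━━━━━━━━━━━━━━━━━━┓    
        ┃ DataTab┏━━━━━━━━━━━━━━━━━━━━━━━━━
        ┠────────┃ Calculator              
        ┃Date    ┠─────────────────────────
        ┃────────┃                         
        ┃2024-08-┃┌───┬───┬───┬───┐        
        ┃2024-04-┃│ 7 │ 8 │ 9 │ ÷ │        
        ┃2024-01-┃├───┼───┼───┼───┤        
        ┃2024-07-┃│ 4 │ 5 │ 6 │ × │        
        ┃2024-03-┃├───┼───┼───┼───┤        
        ┃2024-02-┃│ 1 │ 2 │ 3 │ - │        
        ┃2024-07-┃├───┼───┼───┼───┤        


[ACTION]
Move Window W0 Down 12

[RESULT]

                                           
                                           
                                           
                 ┏━━━━━━━━━━━━━━━━━━━━━━━━━
                 ┃ Calculator              
                 ┠─────────────────────────
                 ┃                         
        ┏━━━━━━━━┃┌───┬───┬───┬───┐        
        ┃ DataTab┃│ 7 │ 8 │ 9 │ ÷ │        
        ┠────────┃├───┼───┼───┼───┤        
        ┃Date    ┃│ 4 │ 5 │ 6 │ × │        
        ┃────────┃├───┼───┼───┼───┤        
        ┃2024-08-┃│ 1 │ 2 │ 3 │ - │        
        ┃2024-04-┃├───┼───┼───┼───┤        


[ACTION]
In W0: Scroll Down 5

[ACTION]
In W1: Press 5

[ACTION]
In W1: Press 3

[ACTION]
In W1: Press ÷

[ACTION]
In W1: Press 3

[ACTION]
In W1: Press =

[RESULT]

                                           
                                           
                                           
                 ┏━━━━━━━━━━━━━━━━━━━━━━━━━
                 ┃ Calculator              
                 ┠─────────────────────────
                 ┃               17.6666666
        ┏━━━━━━━━┃┌───┬───┬───┬───┐        
        ┃ DataTab┃│ 7 │ 8 │ 9 │ ÷ │        
        ┠────────┃├───┼───┼───┼───┤        
        ┃Date    ┃│ 4 │ 5 │ 6 │ × │        
        ┃────────┃├───┼───┼───┼───┤        
        ┃2024-08-┃│ 1 │ 2 │ 3 │ - │        
        ┃2024-04-┃├───┼───┼───┼───┤        


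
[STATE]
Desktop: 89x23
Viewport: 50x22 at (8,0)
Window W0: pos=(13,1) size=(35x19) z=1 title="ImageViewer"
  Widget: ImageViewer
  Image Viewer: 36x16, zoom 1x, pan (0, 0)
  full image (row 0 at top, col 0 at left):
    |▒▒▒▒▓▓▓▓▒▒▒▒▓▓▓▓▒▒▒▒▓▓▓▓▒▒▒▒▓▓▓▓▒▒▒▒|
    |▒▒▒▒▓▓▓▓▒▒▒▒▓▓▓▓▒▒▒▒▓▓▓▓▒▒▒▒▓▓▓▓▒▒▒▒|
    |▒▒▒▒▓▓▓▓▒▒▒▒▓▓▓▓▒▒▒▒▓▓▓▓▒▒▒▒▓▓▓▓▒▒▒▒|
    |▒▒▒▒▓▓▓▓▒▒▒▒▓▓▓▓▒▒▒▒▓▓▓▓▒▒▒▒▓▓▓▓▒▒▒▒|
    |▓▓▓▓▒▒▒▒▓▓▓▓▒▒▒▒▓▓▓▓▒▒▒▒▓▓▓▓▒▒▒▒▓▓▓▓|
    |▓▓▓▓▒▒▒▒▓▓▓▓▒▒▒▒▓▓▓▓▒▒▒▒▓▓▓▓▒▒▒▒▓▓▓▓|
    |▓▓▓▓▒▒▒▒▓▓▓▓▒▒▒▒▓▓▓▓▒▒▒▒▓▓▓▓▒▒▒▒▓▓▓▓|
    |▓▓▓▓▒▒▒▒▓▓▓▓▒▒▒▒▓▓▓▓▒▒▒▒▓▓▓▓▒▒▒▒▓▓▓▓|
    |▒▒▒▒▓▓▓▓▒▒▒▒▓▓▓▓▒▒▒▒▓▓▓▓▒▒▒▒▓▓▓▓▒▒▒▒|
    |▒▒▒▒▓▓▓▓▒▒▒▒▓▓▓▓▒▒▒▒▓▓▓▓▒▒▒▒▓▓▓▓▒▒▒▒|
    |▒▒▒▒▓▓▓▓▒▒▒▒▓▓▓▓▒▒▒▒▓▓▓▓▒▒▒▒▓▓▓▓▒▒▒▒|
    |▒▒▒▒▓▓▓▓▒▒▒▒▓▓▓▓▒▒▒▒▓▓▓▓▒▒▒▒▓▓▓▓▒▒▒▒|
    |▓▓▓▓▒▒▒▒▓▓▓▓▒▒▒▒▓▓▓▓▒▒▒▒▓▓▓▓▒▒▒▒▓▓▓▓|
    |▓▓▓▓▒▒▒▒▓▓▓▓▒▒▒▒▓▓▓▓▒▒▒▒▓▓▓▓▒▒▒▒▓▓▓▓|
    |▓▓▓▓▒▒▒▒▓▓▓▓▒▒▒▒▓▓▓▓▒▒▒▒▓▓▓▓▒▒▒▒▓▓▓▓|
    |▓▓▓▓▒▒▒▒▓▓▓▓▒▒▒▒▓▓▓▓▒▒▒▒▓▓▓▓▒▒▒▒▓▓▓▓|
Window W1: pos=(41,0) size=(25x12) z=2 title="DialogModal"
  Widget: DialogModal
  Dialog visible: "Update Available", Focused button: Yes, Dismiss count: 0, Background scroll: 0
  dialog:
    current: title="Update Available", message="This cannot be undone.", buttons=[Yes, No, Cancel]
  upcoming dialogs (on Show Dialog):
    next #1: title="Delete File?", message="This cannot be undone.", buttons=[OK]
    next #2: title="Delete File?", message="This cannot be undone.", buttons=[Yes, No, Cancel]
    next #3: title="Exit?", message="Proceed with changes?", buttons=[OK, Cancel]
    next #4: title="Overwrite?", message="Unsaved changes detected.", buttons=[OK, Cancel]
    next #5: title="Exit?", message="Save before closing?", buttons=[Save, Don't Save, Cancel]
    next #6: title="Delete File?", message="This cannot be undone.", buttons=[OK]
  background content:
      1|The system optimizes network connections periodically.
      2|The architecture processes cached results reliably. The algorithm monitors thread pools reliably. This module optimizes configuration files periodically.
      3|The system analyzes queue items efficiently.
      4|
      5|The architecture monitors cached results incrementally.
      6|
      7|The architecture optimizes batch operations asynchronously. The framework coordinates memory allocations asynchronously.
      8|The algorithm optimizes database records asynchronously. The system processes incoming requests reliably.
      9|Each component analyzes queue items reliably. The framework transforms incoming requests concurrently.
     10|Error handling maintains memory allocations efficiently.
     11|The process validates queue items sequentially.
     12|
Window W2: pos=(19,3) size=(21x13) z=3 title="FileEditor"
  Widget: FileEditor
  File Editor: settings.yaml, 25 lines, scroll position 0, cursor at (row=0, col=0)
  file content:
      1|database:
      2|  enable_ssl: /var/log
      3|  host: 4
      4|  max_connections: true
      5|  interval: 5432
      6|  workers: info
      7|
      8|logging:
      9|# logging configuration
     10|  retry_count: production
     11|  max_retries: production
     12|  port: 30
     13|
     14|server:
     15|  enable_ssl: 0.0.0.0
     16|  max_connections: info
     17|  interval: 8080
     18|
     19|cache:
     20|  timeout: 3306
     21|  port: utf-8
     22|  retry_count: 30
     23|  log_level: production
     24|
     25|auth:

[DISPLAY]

                                 ┏━━━━━━━━━━━━━━━━
     ┏━━━━━━━━━━━━━━━━━━━━━━━━━━━┃ DialogModal    
     ┃ ImageViewer               ┠────────────────
     ┠─────┏━━━━━━━━━━━━━━━━━━━┓─┃The system optim
     ┃▒▒▒▒▓┃ FileEditor        ┃▒┃Th┌─────────────
     ┃▒▒▒▒▓┠───────────────────┨▒┃Th│ Update Avail
     ┃▒▒▒▒▓┃█atabase:         ▲┃▒┃  │This cannot b
     ┃▒▒▒▒▓┃  enable_ssl: /var█┃▒┃Th│[Yes]  No   C
     ┃▓▓▓▓▒┃  host: 4         ░┃▓┃  └─────────────
     ┃▓▓▓▓▒┃  max_connections:░┃▓┃The architecture
     ┃▓▓▓▓▒┃  interval: 5432  ░┃▓┃The algorithm op
     ┃▓▓▓▓▒┃  workers: info   ░┃▓┗━━━━━━━━━━━━━━━━
     ┃▒▒▒▒▓┃                  ░┃▒▒▓▓▓▓▒┃          
     ┃▒▒▒▒▓┃logging:          ░┃▒▒▓▓▓▓▒┃          
     ┃▒▒▒▒▓┃# logging configur▼┃▒▒▓▓▓▓▒┃          
     ┃▒▒▒▒▓┗━━━━━━━━━━━━━━━━━━━┛▒▒▓▓▓▓▒┃          
     ┃▓▓▓▓▒▒▒▒▓▓▓▓▒▒▒▒▓▓▓▓▒▒▒▒▓▓▓▓▒▒▒▒▓┃          
     ┃▓▓▓▓▒▒▒▒▓▓▓▓▒▒▒▒▓▓▓▓▒▒▒▒▓▓▓▓▒▒▒▒▓┃          
     ┃▓▓▓▓▒▒▒▒▓▓▓▓▒▒▒▒▓▓▓▓▒▒▒▒▓▓▓▓▒▒▒▒▓┃          
     ┗━━━━━━━━━━━━━━━━━━━━━━━━━━━━━━━━━┛          
                                                  
                                                  


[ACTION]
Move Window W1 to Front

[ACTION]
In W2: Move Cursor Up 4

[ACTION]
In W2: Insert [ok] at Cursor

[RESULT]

                                 ┏━━━━━━━━━━━━━━━━
     ┏━━━━━━━━━━━━━━━━━━━━━━━━━━━┃ DialogModal    
     ┃ ImageViewer               ┠────────────────
     ┠─────┏━━━━━━━━━━━━━━━━━━━┓─┃The system optim
     ┃▒▒▒▒▓┃ FileEditor        ┃▒┃Th┌─────────────
     ┃▒▒▒▒▓┠───────────────────┨▒┃Th│ Update Avail
     ┃▒▒▒▒▓┃ok█atabase:       ▲┃▒┃  │This cannot b
     ┃▒▒▒▒▓┃  enable_ssl: /var█┃▒┃Th│[Yes]  No   C
     ┃▓▓▓▓▒┃  host: 4         ░┃▓┃  └─────────────
     ┃▓▓▓▓▒┃  max_connections:░┃▓┃The architecture
     ┃▓▓▓▓▒┃  interval: 5432  ░┃▓┃The algorithm op
     ┃▓▓▓▓▒┃  workers: info   ░┃▓┗━━━━━━━━━━━━━━━━
     ┃▒▒▒▒▓┃                  ░┃▒▒▓▓▓▓▒┃          
     ┃▒▒▒▒▓┃logging:          ░┃▒▒▓▓▓▓▒┃          
     ┃▒▒▒▒▓┃# logging configur▼┃▒▒▓▓▓▓▒┃          
     ┃▒▒▒▒▓┗━━━━━━━━━━━━━━━━━━━┛▒▒▓▓▓▓▒┃          
     ┃▓▓▓▓▒▒▒▒▓▓▓▓▒▒▒▒▓▓▓▓▒▒▒▒▓▓▓▓▒▒▒▒▓┃          
     ┃▓▓▓▓▒▒▒▒▓▓▓▓▒▒▒▒▓▓▓▓▒▒▒▒▓▓▓▓▒▒▒▒▓┃          
     ┃▓▓▓▓▒▒▒▒▓▓▓▓▒▒▒▒▓▓▓▓▒▒▒▒▓▓▓▓▒▒▒▒▓┃          
     ┗━━━━━━━━━━━━━━━━━━━━━━━━━━━━━━━━━┛          
                                                  
                                                  


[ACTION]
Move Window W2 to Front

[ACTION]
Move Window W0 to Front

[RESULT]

                                 ┏━━━━━━━━━━━━━━━━
     ┏━━━━━━━━━━━━━━━━━━━━━━━━━━━━━━━━━┓gModal    
     ┃ ImageViewer                     ┃──────────
     ┠─────────────────────────────────┨stem optim
     ┃▒▒▒▒▓▓▓▓▒▒▒▒▓▓▓▓▒▒▒▒▓▓▓▓▒▒▒▒▓▓▓▓▒┃──────────
     ┃▒▒▒▒▓▓▓▓▒▒▒▒▓▓▓▓▒▒▒▒▓▓▓▓▒▒▒▒▓▓▓▓▒┃date Avail
     ┃▒▒▒▒▓▓▓▓▒▒▒▒▓▓▓▓▒▒▒▒▓▓▓▓▒▒▒▒▓▓▓▓▒┃s cannot b
     ┃▒▒▒▒▓▓▓▓▒▒▒▒▓▓▓▓▒▒▒▒▓▓▓▓▒▒▒▒▓▓▓▓▒┃s]  No   C
     ┃▓▓▓▓▒▒▒▒▓▓▓▓▒▒▒▒▓▓▓▓▒▒▒▒▓▓▓▓▒▒▒▒▓┃──────────
     ┃▓▓▓▓▒▒▒▒▓▓▓▓▒▒▒▒▓▓▓▓▒▒▒▒▓▓▓▓▒▒▒▒▓┃chitecture
     ┃▓▓▓▓▒▒▒▒▓▓▓▓▒▒▒▒▓▓▓▓▒▒▒▒▓▓▓▓▒▒▒▒▓┃gorithm op
     ┃▓▓▓▓▒▒▒▒▓▓▓▓▒▒▒▒▓▓▓▓▒▒▒▒▓▓▓▓▒▒▒▒▓┃━━━━━━━━━━
     ┃▒▒▒▒▓▓▓▓▒▒▒▒▓▓▓▓▒▒▒▒▓▓▓▓▒▒▒▒▓▓▓▓▒┃          
     ┃▒▒▒▒▓▓▓▓▒▒▒▒▓▓▓▓▒▒▒▒▓▓▓▓▒▒▒▒▓▓▓▓▒┃          
     ┃▒▒▒▒▓▓▓▓▒▒▒▒▓▓▓▓▒▒▒▒▓▓▓▓▒▒▒▒▓▓▓▓▒┃          
     ┃▒▒▒▒▓▓▓▓▒▒▒▒▓▓▓▓▒▒▒▒▓▓▓▓▒▒▒▒▓▓▓▓▒┃          
     ┃▓▓▓▓▒▒▒▒▓▓▓▓▒▒▒▒▓▓▓▓▒▒▒▒▓▓▓▓▒▒▒▒▓┃          
     ┃▓▓▓▓▒▒▒▒▓▓▓▓▒▒▒▒▓▓▓▓▒▒▒▒▓▓▓▓▒▒▒▒▓┃          
     ┃▓▓▓▓▒▒▒▒▓▓▓▓▒▒▒▒▓▓▓▓▒▒▒▒▓▓▓▓▒▒▒▒▓┃          
     ┗━━━━━━━━━━━━━━━━━━━━━━━━━━━━━━━━━┛          
                                                  
                                                  
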